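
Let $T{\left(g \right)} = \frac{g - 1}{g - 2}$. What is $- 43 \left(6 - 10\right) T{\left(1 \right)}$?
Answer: $0$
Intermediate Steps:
$T{\left(g \right)} = \frac{-1 + g}{-2 + g}$
$- 43 \left(6 - 10\right) T{\left(1 \right)} = - 43 \left(6 - 10\right) \frac{-1 + 1}{-2 + 1} = \left(-43\right) \left(-4\right) \frac{1}{-1} \cdot 0 = 172 \left(\left(-1\right) 0\right) = 172 \cdot 0 = 0$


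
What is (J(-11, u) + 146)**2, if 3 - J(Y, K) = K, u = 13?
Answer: 18496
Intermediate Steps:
J(Y, K) = 3 - K
(J(-11, u) + 146)**2 = ((3 - 1*13) + 146)**2 = ((3 - 13) + 146)**2 = (-10 + 146)**2 = 136**2 = 18496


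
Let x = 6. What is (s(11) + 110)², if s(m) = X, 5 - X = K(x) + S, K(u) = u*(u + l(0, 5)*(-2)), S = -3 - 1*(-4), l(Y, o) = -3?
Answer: 1764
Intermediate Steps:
S = 1 (S = -3 + 4 = 1)
K(u) = u*(6 + u) (K(u) = u*(u - 3*(-2)) = u*(u + 6) = u*(6 + u))
X = -68 (X = 5 - (6*(6 + 6) + 1) = 5 - (6*12 + 1) = 5 - (72 + 1) = 5 - 1*73 = 5 - 73 = -68)
s(m) = -68
(s(11) + 110)² = (-68 + 110)² = 42² = 1764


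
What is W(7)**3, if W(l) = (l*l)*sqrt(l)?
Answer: 823543*sqrt(7) ≈ 2.1789e+6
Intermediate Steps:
W(l) = l**(5/2) (W(l) = l**2*sqrt(l) = l**(5/2))
W(7)**3 = (7**(5/2))**3 = (49*sqrt(7))**3 = 823543*sqrt(7)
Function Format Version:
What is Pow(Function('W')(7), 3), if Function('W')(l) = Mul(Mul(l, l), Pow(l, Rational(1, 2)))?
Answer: Mul(823543, Pow(7, Rational(1, 2))) ≈ 2.1789e+6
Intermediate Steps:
Function('W')(l) = Pow(l, Rational(5, 2)) (Function('W')(l) = Mul(Pow(l, 2), Pow(l, Rational(1, 2))) = Pow(l, Rational(5, 2)))
Pow(Function('W')(7), 3) = Pow(Pow(7, Rational(5, 2)), 3) = Pow(Mul(49, Pow(7, Rational(1, 2))), 3) = Mul(823543, Pow(7, Rational(1, 2)))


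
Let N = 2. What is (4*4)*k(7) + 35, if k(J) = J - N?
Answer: 115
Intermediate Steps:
k(J) = -2 + J (k(J) = J - 1*2 = J - 2 = -2 + J)
(4*4)*k(7) + 35 = (4*4)*(-2 + 7) + 35 = 16*5 + 35 = 80 + 35 = 115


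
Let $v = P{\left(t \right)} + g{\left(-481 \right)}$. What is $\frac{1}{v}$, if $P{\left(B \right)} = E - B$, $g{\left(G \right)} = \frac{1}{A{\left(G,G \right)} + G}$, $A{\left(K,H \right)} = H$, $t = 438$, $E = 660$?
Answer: $\frac{962}{213563} \approx 0.0045045$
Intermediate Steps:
$g{\left(G \right)} = \frac{1}{2 G}$ ($g{\left(G \right)} = \frac{1}{G + G} = \frac{1}{2 G}$)
$P{\left(B \right)} = 660 - B$
$v = \frac{213563}{962}$ ($v = \left(660 - 438\right) + \frac{1}{2 \left(-481\right)} = \left(660 - 438\right) + \frac{1}{2} \left(- \frac{1}{481}\right) = 222 - \frac{1}{962} = \frac{213563}{962} \approx 222.0$)
$\frac{1}{v} = \frac{1}{\frac{213563}{962}} = \frac{962}{213563}$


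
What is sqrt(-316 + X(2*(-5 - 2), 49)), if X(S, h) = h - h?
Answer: 2*I*sqrt(79) ≈ 17.776*I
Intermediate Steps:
X(S, h) = 0
sqrt(-316 + X(2*(-5 - 2), 49)) = sqrt(-316 + 0) = sqrt(-316) = 2*I*sqrt(79)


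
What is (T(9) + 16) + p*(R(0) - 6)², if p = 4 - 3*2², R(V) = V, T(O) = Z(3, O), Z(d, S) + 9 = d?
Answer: -278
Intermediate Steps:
Z(d, S) = -9 + d
T(O) = -6 (T(O) = -9 + 3 = -6)
p = -8 (p = 4 - 3*4 = 4 - 12 = -8)
(T(9) + 16) + p*(R(0) - 6)² = (-6 + 16) - 8*(0 - 6)² = 10 - 8*(-6)² = 10 - 8*36 = 10 - 288 = -278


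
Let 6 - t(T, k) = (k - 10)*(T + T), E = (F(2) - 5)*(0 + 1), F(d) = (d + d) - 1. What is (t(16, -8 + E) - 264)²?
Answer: 145924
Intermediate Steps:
F(d) = -1 + 2*d (F(d) = 2*d - 1 = -1 + 2*d)
E = -2 (E = ((-1 + 2*2) - 5)*(0 + 1) = ((-1 + 4) - 5)*1 = (3 - 5)*1 = -2*1 = -2)
t(T, k) = 6 - 2*T*(-10 + k) (t(T, k) = 6 - (k - 10)*(T + T) = 6 - (-10 + k)*2*T = 6 - 2*T*(-10 + k))
(t(16, -8 + E) - 264)² = ((6 + 20*16 - 2*16*(-8 - 2)) - 264)² = ((6 + 320 - 2*16*(-10)) - 264)² = ((6 + 320 + 320) - 264)² = (646 - 264)² = 382² = 145924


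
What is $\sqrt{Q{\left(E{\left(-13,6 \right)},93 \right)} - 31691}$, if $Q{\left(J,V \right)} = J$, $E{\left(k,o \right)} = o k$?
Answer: $i \sqrt{31769} \approx 178.24 i$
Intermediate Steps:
$E{\left(k,o \right)} = k o$
$\sqrt{Q{\left(E{\left(-13,6 \right)},93 \right)} - 31691} = \sqrt{\left(-13\right) 6 - 31691} = \sqrt{-78 - 31691} = \sqrt{-31769} = i \sqrt{31769}$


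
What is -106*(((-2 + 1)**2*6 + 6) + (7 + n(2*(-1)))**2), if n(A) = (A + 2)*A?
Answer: -6466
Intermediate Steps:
n(A) = A*(2 + A) (n(A) = (2 + A)*A = A*(2 + A))
-106*(((-2 + 1)**2*6 + 6) + (7 + n(2*(-1)))**2) = -106*(((-2 + 1)**2*6 + 6) + (7 + (2*(-1))*(2 + 2*(-1)))**2) = -106*(((-1)**2*6 + 6) + (7 - 2*(2 - 2))**2) = -106*((1*6 + 6) + (7 - 2*0)**2) = -106*((6 + 6) + (7 + 0)**2) = -106*(12 + 7**2) = -106*(12 + 49) = -106*61 = -6466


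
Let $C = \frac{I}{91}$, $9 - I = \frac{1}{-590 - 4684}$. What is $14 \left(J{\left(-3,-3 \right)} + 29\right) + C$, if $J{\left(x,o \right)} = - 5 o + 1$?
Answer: $\frac{43200841}{68562} \approx 630.1$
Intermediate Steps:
$J{\left(x,o \right)} = 1 - 5 o$
$I = \frac{47467}{5274}$ ($I = 9 - \frac{1}{-590 - 4684} = 9 - \frac{1}{-5274} = 9 - - \frac{1}{5274} = 9 + \frac{1}{5274} = \frac{47467}{5274} \approx 9.0002$)
$C = \frac{6781}{68562}$ ($C = \frac{47467}{5274 \cdot 91} = \frac{47467}{5274} \cdot \frac{1}{91} = \frac{6781}{68562} \approx 0.098903$)
$14 \left(J{\left(-3,-3 \right)} + 29\right) + C = 14 \left(\left(1 - -15\right) + 29\right) + \frac{6781}{68562} = 14 \left(\left(1 + 15\right) + 29\right) + \frac{6781}{68562} = 14 \left(16 + 29\right) + \frac{6781}{68562} = 14 \cdot 45 + \frac{6781}{68562} = 630 + \frac{6781}{68562} = \frac{43200841}{68562}$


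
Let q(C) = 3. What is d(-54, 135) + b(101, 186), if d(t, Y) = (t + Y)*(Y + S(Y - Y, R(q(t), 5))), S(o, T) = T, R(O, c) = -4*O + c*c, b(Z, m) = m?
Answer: 12174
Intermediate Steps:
R(O, c) = c² - 4*O (R(O, c) = -4*O + c² = c² - 4*O)
d(t, Y) = (13 + Y)*(Y + t) (d(t, Y) = (t + Y)*(Y + (5² - 4*3)) = (Y + t)*(Y + (25 - 12)) = (Y + t)*(Y + 13) = (Y + t)*(13 + Y) = (13 + Y)*(Y + t))
d(-54, 135) + b(101, 186) = (135² + 13*135 + 13*(-54) + 135*(-54)) + 186 = (18225 + 1755 - 702 - 7290) + 186 = 11988 + 186 = 12174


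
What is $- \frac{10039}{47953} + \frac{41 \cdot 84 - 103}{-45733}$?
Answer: $- \frac{619324560}{2193034549} \approx -0.28241$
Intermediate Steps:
$- \frac{10039}{47953} + \frac{41 \cdot 84 - 103}{-45733} = \left(-10039\right) \frac{1}{47953} + \left(3444 - 103\right) \left(- \frac{1}{45733}\right) = - \frac{10039}{47953} + 3341 \left(- \frac{1}{45733}\right) = - \frac{10039}{47953} - \frac{3341}{45733} = - \frac{619324560}{2193034549}$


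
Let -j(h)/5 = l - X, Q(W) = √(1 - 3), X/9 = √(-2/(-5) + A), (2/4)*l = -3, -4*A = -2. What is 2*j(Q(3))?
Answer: 60 + 27*√10 ≈ 145.38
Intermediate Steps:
A = ½ (A = -¼*(-2) = ½ ≈ 0.50000)
l = -6 (l = 2*(-3) = -6)
X = 27*√10/10 (X = 9*√(-2/(-5) + ½) = 9*√(-2*(-⅕) + ½) = 9*√(⅖ + ½) = 9*√(9/10) = 9*(3*√10/10) = 27*√10/10 ≈ 8.5381)
Q(W) = I*√2 (Q(W) = √(-2) = I*√2)
j(h) = 30 + 27*√10/2 (j(h) = -5*(-6 - 27*√10/10) = 30 + 27*√10/2)
2*j(Q(3)) = 2*(30 + 27*√10/2) = 60 + 27*√10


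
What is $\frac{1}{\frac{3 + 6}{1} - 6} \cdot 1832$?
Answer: $\frac{1832}{3} \approx 610.67$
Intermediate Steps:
$\frac{1}{\frac{3 + 6}{1} - 6} \cdot 1832 = \frac{1}{9 \cdot 1 - 6} \cdot 1832 = \frac{1}{9 - 6} \cdot 1832 = \frac{1}{3} \cdot 1832 = \frac{1832}{3}$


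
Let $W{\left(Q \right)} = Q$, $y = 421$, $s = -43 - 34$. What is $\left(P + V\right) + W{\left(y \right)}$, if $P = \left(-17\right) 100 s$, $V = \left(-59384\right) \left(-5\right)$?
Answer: $428241$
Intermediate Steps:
$s = -77$
$V = 296920$
$P = 130900$ ($P = \left(-17\right) 100 \left(-77\right) = \left(-1700\right) \left(-77\right) = 130900$)
$\left(P + V\right) + W{\left(y \right)} = \left(130900 + 296920\right) + 421 = 427820 + 421 = 428241$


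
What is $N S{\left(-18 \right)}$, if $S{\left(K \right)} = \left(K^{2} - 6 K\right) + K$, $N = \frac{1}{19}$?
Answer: $\frac{414}{19} \approx 21.789$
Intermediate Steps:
$N = \frac{1}{19} \approx 0.052632$
$S{\left(K \right)} = K^{2} - 5 K$
$N S{\left(-18 \right)} = \frac{\left(-18\right) \left(-5 - 18\right)}{19} = \frac{\left(-18\right) \left(-23\right)}{19} = \frac{1}{19} \cdot 414 = \frac{414}{19}$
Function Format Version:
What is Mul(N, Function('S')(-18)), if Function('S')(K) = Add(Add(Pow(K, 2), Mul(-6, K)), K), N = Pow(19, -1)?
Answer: Rational(414, 19) ≈ 21.789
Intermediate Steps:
N = Rational(1, 19) ≈ 0.052632
Function('S')(K) = Add(Pow(K, 2), Mul(-5, K))
Mul(N, Function('S')(-18)) = Mul(Rational(1, 19), Mul(-18, Add(-5, -18))) = Mul(Rational(1, 19), Mul(-18, -23)) = Mul(Rational(1, 19), 414) = Rational(414, 19)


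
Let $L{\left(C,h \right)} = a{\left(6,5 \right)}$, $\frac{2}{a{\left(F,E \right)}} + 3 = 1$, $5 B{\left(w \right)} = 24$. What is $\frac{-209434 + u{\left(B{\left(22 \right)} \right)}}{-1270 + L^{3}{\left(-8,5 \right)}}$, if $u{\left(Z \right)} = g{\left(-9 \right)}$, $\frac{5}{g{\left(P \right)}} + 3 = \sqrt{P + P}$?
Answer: $\frac{1884911}{11439} + \frac{5 i \sqrt{2}}{11439} \approx 164.78 + 0.00061815 i$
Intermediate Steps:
$g{\left(P \right)} = \frac{5}{-3 + \sqrt{2} \sqrt{P}}$ ($g{\left(P \right)} = \frac{5}{-3 + \sqrt{P + P}} = \frac{5}{-3 + \sqrt{2 P}} = \frac{5}{-3 + \sqrt{2} \sqrt{P}}$)
$B{\left(w \right)} = \frac{24}{5}$ ($B{\left(w \right)} = \frac{1}{5} \cdot 24 = \frac{24}{5}$)
$a{\left(F,E \right)} = -1$ ($a{\left(F,E \right)} = \frac{2}{-3 + 1} = \frac{2}{-2} = 2 \left(- \frac{1}{2}\right) = -1$)
$u{\left(Z \right)} = \frac{5}{-3 + 3 i \sqrt{2}}$ ($u{\left(Z \right)} = \frac{5}{-3 + \sqrt{2} \sqrt{-9}} = \frac{5}{-3 + \sqrt{2} \cdot 3 i} = \frac{5}{-3 + 3 i \sqrt{2}}$)
$L{\left(C,h \right)} = -1$
$\frac{-209434 + u{\left(B{\left(22 \right)} \right)}}{-1270 + L^{3}{\left(-8,5 \right)}} = \frac{-209434 - \left(\frac{5}{9} + \frac{5 i \sqrt{2}}{9}\right)}{-1270 + \left(-1\right)^{3}} = \frac{- \frac{1884911}{9} - \frac{5 i \sqrt{2}}{9}}{-1270 - 1} = \frac{- \frac{1884911}{9} - \frac{5 i \sqrt{2}}{9}}{-1271} = \left(- \frac{1884911}{9} - \frac{5 i \sqrt{2}}{9}\right) \left(- \frac{1}{1271}\right) = \frac{1884911}{11439} + \frac{5 i \sqrt{2}}{11439}$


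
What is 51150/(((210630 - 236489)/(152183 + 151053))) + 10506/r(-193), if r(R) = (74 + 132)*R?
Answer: -2993531949009/4990787 ≈ -5.9981e+5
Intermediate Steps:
r(R) = 206*R
51150/(((210630 - 236489)/(152183 + 151053))) + 10506/r(-193) = 51150/(((210630 - 236489)/(152183 + 151053))) + 10506/((206*(-193))) = 51150/((-25859/303236)) + 10506/(-39758) = 51150/((-25859*1/303236)) + 10506*(-1/39758) = 51150/(-25859/303236) - 51/193 = 51150*(-303236/25859) - 51/193 = -15510521400/25859 - 51/193 = -2993531949009/4990787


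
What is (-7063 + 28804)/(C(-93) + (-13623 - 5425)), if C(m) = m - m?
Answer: -21741/19048 ≈ -1.1414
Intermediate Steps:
C(m) = 0
(-7063 + 28804)/(C(-93) + (-13623 - 5425)) = (-7063 + 28804)/(0 + (-13623 - 5425)) = 21741/(0 - 19048) = 21741/(-19048) = 21741*(-1/19048) = -21741/19048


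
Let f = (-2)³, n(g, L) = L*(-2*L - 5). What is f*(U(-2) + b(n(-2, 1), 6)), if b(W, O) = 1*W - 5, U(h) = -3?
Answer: 120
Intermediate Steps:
n(g, L) = L*(-5 - 2*L)
f = -8
b(W, O) = -5 + W (b(W, O) = W - 5 = -5 + W)
f*(U(-2) + b(n(-2, 1), 6)) = -8*(-3 + (-5 - 1*1*(5 + 2*1))) = -8*(-3 + (-5 - 1*1*(5 + 2))) = -8*(-3 + (-5 - 1*1*7)) = -8*(-3 + (-5 - 7)) = -8*(-3 - 12) = -8*(-15) = 120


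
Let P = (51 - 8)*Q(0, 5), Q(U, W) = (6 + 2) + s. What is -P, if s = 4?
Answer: -516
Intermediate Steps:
Q(U, W) = 12 (Q(U, W) = (6 + 2) + 4 = 8 + 4 = 12)
P = 516 (P = (51 - 8)*12 = 43*12 = 516)
-P = -1*516 = -516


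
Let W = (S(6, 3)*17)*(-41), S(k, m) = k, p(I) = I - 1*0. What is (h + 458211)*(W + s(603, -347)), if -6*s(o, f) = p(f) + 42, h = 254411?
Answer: -8831880757/3 ≈ -2.9440e+9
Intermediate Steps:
p(I) = I (p(I) = I + 0 = I)
W = -4182 (W = (6*17)*(-41) = 102*(-41) = -4182)
s(o, f) = -7 - f/6 (s(o, f) = -(f + 42)/6 = -(42 + f)/6 = -7 - f/6)
(h + 458211)*(W + s(603, -347)) = (254411 + 458211)*(-4182 + (-7 - ⅙*(-347))) = 712622*(-4182 + (-7 + 347/6)) = 712622*(-4182 + 305/6) = 712622*(-24787/6) = -8831880757/3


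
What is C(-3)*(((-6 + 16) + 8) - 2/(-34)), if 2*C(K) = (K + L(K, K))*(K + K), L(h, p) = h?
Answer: 5526/17 ≈ 325.06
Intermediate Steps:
C(K) = 2*K² (C(K) = ((K + K)*(K + K))/2 = ((2*K)*(2*K))/2 = (4*K²)/2 = 2*K²)
C(-3)*(((-6 + 16) + 8) - 2/(-34)) = (2*(-3)²)*(((-6 + 16) + 8) - 2/(-34)) = (2*9)*((10 + 8) - 2*(-1/34)) = 18*(18 + 1/17) = 18*(307/17) = 5526/17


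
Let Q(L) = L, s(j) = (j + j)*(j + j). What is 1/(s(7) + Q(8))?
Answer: 1/204 ≈ 0.0049020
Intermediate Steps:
s(j) = 4*j² (s(j) = (2*j)*(2*j) = 4*j²)
1/(s(7) + Q(8)) = 1/(4*7² + 8) = 1/(4*49 + 8) = 1/(196 + 8) = 1/204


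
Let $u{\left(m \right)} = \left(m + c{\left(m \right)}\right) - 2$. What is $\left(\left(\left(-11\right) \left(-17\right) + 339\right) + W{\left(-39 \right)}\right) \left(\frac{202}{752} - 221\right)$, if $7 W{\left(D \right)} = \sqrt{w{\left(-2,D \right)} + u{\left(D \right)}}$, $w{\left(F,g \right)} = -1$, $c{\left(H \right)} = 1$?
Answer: $- \frac{21827685}{188} - \frac{82995 i \sqrt{41}}{2632} \approx -1.161 \cdot 10^{5} - 201.91 i$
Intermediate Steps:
$u{\left(m \right)} = -1 + m$ ($u{\left(m \right)} = \left(m + 1\right) - 2 = \left(1 + m\right) - 2 = -1 + m$)
$W{\left(D \right)} = \frac{\sqrt{-2 + D}}{7}$ ($W{\left(D \right)} = \frac{\sqrt{-1 + \left(-1 + D\right)}}{7} = \frac{\sqrt{-2 + D}}{7}$)
$\left(\left(\left(-11\right) \left(-17\right) + 339\right) + W{\left(-39 \right)}\right) \left(\frac{202}{752} - 221\right) = \left(\left(\left(-11\right) \left(-17\right) + 339\right) + \frac{\sqrt{-2 - 39}}{7}\right) \left(\frac{202}{752} - 221\right) = \left(\left(187 + 339\right) + \frac{\sqrt{-41}}{7}\right) \left(202 \cdot \frac{1}{752} - 221\right) = \left(526 + \frac{i \sqrt{41}}{7}\right) \left(\frac{101}{376} - 221\right) = \left(526 + \frac{i \sqrt{41}}{7}\right) \left(- \frac{82995}{376}\right) = - \frac{21827685}{188} - \frac{82995 i \sqrt{41}}{2632}$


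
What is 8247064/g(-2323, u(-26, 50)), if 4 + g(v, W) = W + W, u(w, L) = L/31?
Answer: -31957373/3 ≈ -1.0652e+7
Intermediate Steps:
u(w, L) = L/31 (u(w, L) = L*(1/31) = L/31)
g(v, W) = -4 + 2*W (g(v, W) = -4 + (W + W) = -4 + 2*W)
8247064/g(-2323, u(-26, 50)) = 8247064/(-4 + 2*((1/31)*50)) = 8247064/(-4 + 2*(50/31)) = 8247064/(-4 + 100/31) = 8247064/(-24/31) = 8247064*(-31/24) = -31957373/3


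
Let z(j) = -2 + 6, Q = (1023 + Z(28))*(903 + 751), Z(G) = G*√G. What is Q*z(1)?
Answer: 6768168 + 370496*√7 ≈ 7.7484e+6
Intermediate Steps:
Z(G) = G^(3/2)
Q = 1692042 + 92624*√7 (Q = (1023 + 28^(3/2))*(903 + 751) = (1023 + 56*√7)*1654 = 1692042 + 92624*√7 ≈ 1.9371e+6)
z(j) = 4
Q*z(1) = (1692042 + 92624*√7)*4 = 6768168 + 370496*√7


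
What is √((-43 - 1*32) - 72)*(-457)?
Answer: -3199*I*√3 ≈ -5540.8*I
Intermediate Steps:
√((-43 - 1*32) - 72)*(-457) = √((-43 - 32) - 72)*(-457) = √(-75 - 72)*(-457) = √(-147)*(-457) = (7*I*√3)*(-457) = -3199*I*√3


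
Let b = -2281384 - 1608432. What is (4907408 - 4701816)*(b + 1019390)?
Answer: -590136622192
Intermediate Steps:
b = -3889816
(4907408 - 4701816)*(b + 1019390) = (4907408 - 4701816)*(-3889816 + 1019390) = 205592*(-2870426) = -590136622192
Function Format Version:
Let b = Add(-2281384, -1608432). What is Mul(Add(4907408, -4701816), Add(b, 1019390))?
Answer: -590136622192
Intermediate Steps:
b = -3889816
Mul(Add(4907408, -4701816), Add(b, 1019390)) = Mul(Add(4907408, -4701816), Add(-3889816, 1019390)) = Mul(205592, -2870426) = -590136622192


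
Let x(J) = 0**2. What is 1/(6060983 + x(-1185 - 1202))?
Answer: 1/6060983 ≈ 1.6499e-7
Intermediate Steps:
x(J) = 0
1/(6060983 + x(-1185 - 1202)) = 1/(6060983 + 0) = 1/6060983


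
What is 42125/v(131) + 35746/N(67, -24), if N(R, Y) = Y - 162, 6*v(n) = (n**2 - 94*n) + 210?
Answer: -66878011/470301 ≈ -142.20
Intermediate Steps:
v(n) = 35 - 47*n/3 + n**2/6 (v(n) = ((n**2 - 94*n) + 210)/6 = (210 + n**2 - 94*n)/6 = 35 - 47*n/3 + n**2/6)
N(R, Y) = -162 + Y
42125/v(131) + 35746/N(67, -24) = 42125/(35 - 47/3*131 + (1/6)*131**2) + 35746/(-162 - 24) = 42125/(35 - 6157/3 + (1/6)*17161) + 35746/(-186) = 42125/(35 - 6157/3 + 17161/6) + 35746*(-1/186) = 42125/(5057/6) - 17873/93 = 42125*(6/5057) - 17873/93 = 252750/5057 - 17873/93 = -66878011/470301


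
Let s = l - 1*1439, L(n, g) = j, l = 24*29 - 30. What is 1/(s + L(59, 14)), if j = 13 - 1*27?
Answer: -1/787 ≈ -0.0012706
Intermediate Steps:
l = 666 (l = 696 - 30 = 666)
j = -14 (j = 13 - 27 = -14)
L(n, g) = -14
s = -773 (s = 666 - 1*1439 = 666 - 1439 = -773)
1/(s + L(59, 14)) = 1/(-773 - 14) = 1/(-787) = -1/787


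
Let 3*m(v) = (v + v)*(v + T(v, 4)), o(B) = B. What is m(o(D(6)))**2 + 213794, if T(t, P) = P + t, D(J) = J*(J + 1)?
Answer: 6285090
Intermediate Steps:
D(J) = J*(1 + J)
m(v) = 2*v*(4 + 2*v)/3 (m(v) = ((v + v)*(v + (4 + v)))/3 = ((2*v)*(4 + 2*v))/3 = (2*v*(4 + 2*v))/3 = 2*v*(4 + 2*v)/3)
m(o(D(6)))**2 + 213794 = (4*(6*(1 + 6))*(2 + 6*(1 + 6))/3)**2 + 213794 = (4*(6*7)*(2 + 6*7)/3)**2 + 213794 = ((4/3)*42*(2 + 42))**2 + 213794 = ((4/3)*42*44)**2 + 213794 = 2464**2 + 213794 = 6071296 + 213794 = 6285090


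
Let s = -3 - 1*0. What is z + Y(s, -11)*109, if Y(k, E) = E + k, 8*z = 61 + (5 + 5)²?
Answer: -12047/8 ≈ -1505.9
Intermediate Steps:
z = 161/8 (z = (61 + (5 + 5)²)/8 = (61 + 10²)/8 = (61 + 100)/8 = (⅛)*161 = 161/8 ≈ 20.125)
s = -3 (s = -3 + 0 = -3)
z + Y(s, -11)*109 = 161/8 + (-11 - 3)*109 = 161/8 - 14*109 = 161/8 - 1526 = -12047/8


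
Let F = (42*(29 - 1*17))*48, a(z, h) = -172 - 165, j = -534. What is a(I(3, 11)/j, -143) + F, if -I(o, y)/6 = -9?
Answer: 23855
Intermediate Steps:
I(o, y) = 54 (I(o, y) = -6*(-9) = 54)
a(z, h) = -337
F = 24192 (F = (42*(29 - 17))*48 = (42*12)*48 = 504*48 = 24192)
a(I(3, 11)/j, -143) + F = -337 + 24192 = 23855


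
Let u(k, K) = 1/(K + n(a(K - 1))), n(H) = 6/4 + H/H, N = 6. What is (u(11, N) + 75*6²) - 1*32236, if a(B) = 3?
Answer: -502110/17 ≈ -29536.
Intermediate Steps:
n(H) = 5/2 (n(H) = 6*(¼) + 1 = 3/2 + 1 = 5/2)
u(k, K) = 1/(5/2 + K) (u(k, K) = 1/(K + 5/2) = 1/(5/2 + K))
(u(11, N) + 75*6²) - 1*32236 = (2/(5 + 2*6) + 75*6²) - 1*32236 = (2/(5 + 12) + 75*36) - 32236 = (2/17 + 2700) - 32236 = 45902/17 - 32236 = -502110/17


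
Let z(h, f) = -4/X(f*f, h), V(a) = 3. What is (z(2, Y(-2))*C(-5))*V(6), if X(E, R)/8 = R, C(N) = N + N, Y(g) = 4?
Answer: 15/2 ≈ 7.5000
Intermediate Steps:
C(N) = 2*N
X(E, R) = 8*R
z(h, f) = -1/(2*h) (z(h, f) = -4*1/(8*h) = -1/(2*h))
(z(2, Y(-2))*C(-5))*V(6) = ((-½/2)*(2*(-5)))*3 = (-½*½*(-10))*3 = -¼*(-10)*3 = (5/2)*3 = 15/2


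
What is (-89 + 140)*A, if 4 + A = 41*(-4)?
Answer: -8568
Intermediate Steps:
A = -168 (A = -4 + 41*(-4) = -4 - 164 = -168)
(-89 + 140)*A = (-89 + 140)*(-168) = 51*(-168) = -8568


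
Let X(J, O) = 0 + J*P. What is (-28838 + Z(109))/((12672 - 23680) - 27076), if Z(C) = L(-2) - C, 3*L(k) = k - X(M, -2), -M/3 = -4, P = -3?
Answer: 86807/114252 ≈ 0.75979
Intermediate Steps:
M = 12 (M = -3*(-4) = 12)
X(J, O) = -3*J (X(J, O) = 0 + J*(-3) = 0 - 3*J = -3*J)
L(k) = 12 + k/3 (L(k) = (k - (-3)*12)/3 = (k - 1*(-36))/3 = (k + 36)/3 = (36 + k)/3 = 12 + k/3)
Z(C) = 34/3 - C (Z(C) = (12 + (⅓)*(-2)) - C = (12 - ⅔) - C = 34/3 - C)
(-28838 + Z(109))/((12672 - 23680) - 27076) = (-28838 + (34/3 - 1*109))/((12672 - 23680) - 27076) = (-28838 + (34/3 - 109))/(-11008 - 27076) = (-28838 - 293/3)/(-38084) = -86807/3*(-1/38084) = 86807/114252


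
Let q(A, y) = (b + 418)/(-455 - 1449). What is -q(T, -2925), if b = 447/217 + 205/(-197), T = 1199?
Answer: 1119541/5087131 ≈ 0.22007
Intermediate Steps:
b = 43574/42749 (b = 447*(1/217) + 205*(-1/197) = 447/217 - 205/197 = 43574/42749 ≈ 1.0193)
q(A, y) = -1119541/5087131 (q(A, y) = (43574/42749 + 418)/(-455 - 1449) = (17912656/42749)/(-1904) = (17912656/42749)*(-1/1904) = -1119541/5087131)
-q(T, -2925) = -1*(-1119541/5087131) = 1119541/5087131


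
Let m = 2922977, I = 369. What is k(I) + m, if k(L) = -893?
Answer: 2922084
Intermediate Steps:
k(I) + m = -893 + 2922977 = 2922084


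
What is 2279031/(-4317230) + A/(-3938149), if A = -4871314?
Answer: 12055419286601/17001895007270 ≈ 0.70906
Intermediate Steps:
2279031/(-4317230) + A/(-3938149) = 2279031/(-4317230) - 4871314/(-3938149) = 2279031*(-1/4317230) - 4871314*(-1/3938149) = -2279031/4317230 + 4871314/3938149 = 12055419286601/17001895007270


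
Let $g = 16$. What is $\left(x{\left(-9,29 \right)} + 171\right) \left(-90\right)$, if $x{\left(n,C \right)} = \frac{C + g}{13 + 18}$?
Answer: $- \frac{481140}{31} \approx -15521.0$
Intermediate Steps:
$x{\left(n,C \right)} = \frac{16}{31} + \frac{C}{31}$ ($x{\left(n,C \right)} = \frac{C + 16}{13 + 18} = \frac{16 + C}{31} = \left(16 + C\right) \frac{1}{31} = \frac{16}{31} + \frac{C}{31}$)
$\left(x{\left(-9,29 \right)} + 171\right) \left(-90\right) = \left(\left(\frac{16}{31} + \frac{1}{31} \cdot 29\right) + 171\right) \left(-90\right) = \left(\left(\frac{16}{31} + \frac{29}{31}\right) + 171\right) \left(-90\right) = \left(\frac{45}{31} + 171\right) \left(-90\right) = \frac{5346}{31} \left(-90\right) = - \frac{481140}{31}$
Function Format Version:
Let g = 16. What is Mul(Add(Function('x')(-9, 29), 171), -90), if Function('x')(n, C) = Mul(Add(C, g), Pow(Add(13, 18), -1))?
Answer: Rational(-481140, 31) ≈ -15521.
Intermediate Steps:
Function('x')(n, C) = Add(Rational(16, 31), Mul(Rational(1, 31), C)) (Function('x')(n, C) = Mul(Add(C, 16), Pow(Add(13, 18), -1)) = Mul(Add(16, C), Pow(31, -1)) = Mul(Add(16, C), Rational(1, 31)) = Add(Rational(16, 31), Mul(Rational(1, 31), C)))
Mul(Add(Function('x')(-9, 29), 171), -90) = Mul(Add(Add(Rational(16, 31), Mul(Rational(1, 31), 29)), 171), -90) = Mul(Add(Add(Rational(16, 31), Rational(29, 31)), 171), -90) = Mul(Add(Rational(45, 31), 171), -90) = Mul(Rational(5346, 31), -90) = Rational(-481140, 31)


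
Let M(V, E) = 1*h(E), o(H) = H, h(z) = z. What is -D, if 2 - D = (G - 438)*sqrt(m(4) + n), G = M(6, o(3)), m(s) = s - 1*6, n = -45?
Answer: -2 - 435*I*sqrt(47) ≈ -2.0 - 2982.2*I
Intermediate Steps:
m(s) = -6 + s (m(s) = s - 6 = -6 + s)
M(V, E) = E (M(V, E) = 1*E = E)
G = 3
D = 2 + 435*I*sqrt(47) (D = 2 - (3 - 438)*sqrt((-6 + 4) - 45) = 2 - (-435)*sqrt(-2 - 45) = 2 - (-435)*sqrt(-47) = 2 - (-435)*I*sqrt(47) = 2 + 435*I*sqrt(47) ≈ 2.0 + 2982.2*I)
-D = -(2 + 435*I*sqrt(47)) = -2 - 435*I*sqrt(47)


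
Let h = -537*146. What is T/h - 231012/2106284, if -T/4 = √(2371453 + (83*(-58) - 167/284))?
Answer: -57753/526571 + √47720896939/2783271 ≈ -0.031190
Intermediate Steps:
h = -78402
T = -2*√47720896939/71 (T = -4*√(2371453 + (83*(-58) - 167/284)) = -4*√(2371453 + (-4814 - 167*1/284)) = -4*√(2371453 + (-4814 - 167/284)) = -4*√(2371453 - 1367343/284) = -2*√47720896939/71 ≈ -6153.6)
T/h - 231012/2106284 = -2*√47720896939/71/(-78402) - 231012/2106284 = -2*√47720896939/71*(-1/78402) - 231012*1/2106284 = √47720896939/2783271 - 57753/526571 = -57753/526571 + √47720896939/2783271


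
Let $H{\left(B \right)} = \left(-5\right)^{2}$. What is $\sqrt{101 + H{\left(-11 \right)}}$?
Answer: $3 \sqrt{14} \approx 11.225$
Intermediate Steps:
$H{\left(B \right)} = 25$
$\sqrt{101 + H{\left(-11 \right)}} = \sqrt{101 + 25} = \sqrt{126} = 3 \sqrt{14}$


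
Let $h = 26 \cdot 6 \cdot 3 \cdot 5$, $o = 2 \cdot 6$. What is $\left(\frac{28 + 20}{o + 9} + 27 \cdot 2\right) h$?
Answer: $\frac{921960}{7} \approx 1.3171 \cdot 10^{5}$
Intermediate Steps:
$o = 12$
$h = 2340$ ($h = 26 \cdot 18 \cdot 5 = 26 \cdot 90 = 2340$)
$\left(\frac{28 + 20}{o + 9} + 27 \cdot 2\right) h = \left(\frac{28 + 20}{12 + 9} + 27 \cdot 2\right) 2340 = \left(\frac{48}{21} + 54\right) 2340 = \left(48 \cdot \frac{1}{21} + 54\right) 2340 = \left(\frac{16}{7} + 54\right) 2340 = \frac{394}{7} \cdot 2340 = \frac{921960}{7}$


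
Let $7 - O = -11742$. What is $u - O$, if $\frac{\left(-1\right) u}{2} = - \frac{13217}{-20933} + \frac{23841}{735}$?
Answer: $- \frac{60594930597}{5128585} \approx -11815.0$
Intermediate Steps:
$O = 11749$ ($O = 7 - -11742 = 7 + 11742 = 11749$)
$u = - \frac{339185432}{5128585}$ ($u = - 2 \left(- \frac{13217}{-20933} + \frac{23841}{735}\right) = - 2 \left(\left(-13217\right) \left(- \frac{1}{20933}\right) + 23841 \cdot \frac{1}{735}\right) = - 2 \left(\frac{13217}{20933} + \frac{7947}{245}\right) = \left(-2\right) \frac{169592716}{5128585} = - \frac{339185432}{5128585} \approx -66.136$)
$u - O = - \frac{339185432}{5128585} - 11749 = - \frac{60594930597}{5128585}$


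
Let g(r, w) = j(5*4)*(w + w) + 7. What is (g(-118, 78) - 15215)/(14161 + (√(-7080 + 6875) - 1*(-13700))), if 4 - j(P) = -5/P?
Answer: -405238245/776235526 + 14545*I*√205/776235526 ≈ -0.52206 + 0.00026829*I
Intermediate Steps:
j(P) = 4 + 5/P (j(P) = 4 - (-5)/P = 4 + 5/P)
g(r, w) = 7 + 17*w/2 (g(r, w) = (4 + 5/((5*4)))*(w + w) + 7 = (4 + 5/20)*(2*w) + 7 = (4 + 5*(1/20))*(2*w) + 7 = (4 + ¼)*(2*w) + 7 = 17*(2*w)/4 + 7 = 17*w/2 + 7 = 7 + 17*w/2)
(g(-118, 78) - 15215)/(14161 + (√(-7080 + 6875) - 1*(-13700))) = ((7 + (17/2)*78) - 15215)/(14161 + (√(-7080 + 6875) - 1*(-13700))) = ((7 + 663) - 15215)/(14161 + (√(-205) + 13700)) = (670 - 15215)/(14161 + (I*√205 + 13700)) = -14545/(14161 + (13700 + I*√205)) = -14545/(27861 + I*√205)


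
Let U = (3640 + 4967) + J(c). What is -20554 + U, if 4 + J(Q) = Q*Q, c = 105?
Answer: -926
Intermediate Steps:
J(Q) = -4 + Q² (J(Q) = -4 + Q*Q = -4 + Q²)
U = 19628 (U = (3640 + 4967) + (-4 + 105²) = 8607 + (-4 + 11025) = 8607 + 11021 = 19628)
-20554 + U = -20554 + 19628 = -926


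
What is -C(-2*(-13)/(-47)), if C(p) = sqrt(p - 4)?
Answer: -I*sqrt(10058)/47 ≈ -2.1338*I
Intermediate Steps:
C(p) = sqrt(-4 + p)
-C(-2*(-13)/(-47)) = -sqrt(-4 - 2*(-13)/(-47)) = -sqrt(-4 + 26*(-1/47)) = -sqrt(-4 - 26/47) = -sqrt(-214/47) = -I*sqrt(10058)/47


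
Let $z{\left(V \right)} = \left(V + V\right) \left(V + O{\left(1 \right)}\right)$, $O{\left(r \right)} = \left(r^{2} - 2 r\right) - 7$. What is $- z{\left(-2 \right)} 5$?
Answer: $-200$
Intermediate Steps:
$O{\left(r \right)} = -7 + r^{2} - 2 r$ ($O{\left(r \right)} = \left(r^{2} - 2 r\right) - 7 = -7 + r^{2} - 2 r$)
$z{\left(V \right)} = 2 V \left(-8 + V\right)$ ($z{\left(V \right)} = \left(V + V\right) \left(V - \left(9 - 1\right)\right) = 2 V \left(V - 8\right) = 2 V \left(-8 + V\right)$)
$- z{\left(-2 \right)} 5 = - 2 \left(-2\right) \left(-8 - 2\right) 5 = - 2 \left(-2\right) \left(-10\right) 5 = \left(-1\right) 40 \cdot 5 = \left(-40\right) 5 = -200$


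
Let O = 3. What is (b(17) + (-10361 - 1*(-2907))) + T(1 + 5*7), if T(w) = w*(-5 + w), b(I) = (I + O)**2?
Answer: -5938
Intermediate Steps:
b(I) = (3 + I)**2 (b(I) = (I + 3)**2 = (3 + I)**2)
(b(17) + (-10361 - 1*(-2907))) + T(1 + 5*7) = ((3 + 17)**2 + (-10361 - 1*(-2907))) + (1 + 5*7)*(-5 + (1 + 5*7)) = (20**2 + (-10361 + 2907)) + (1 + 35)*(-5 + (1 + 35)) = (400 - 7454) + 36*(-5 + 36) = -7054 + 36*31 = -7054 + 1116 = -5938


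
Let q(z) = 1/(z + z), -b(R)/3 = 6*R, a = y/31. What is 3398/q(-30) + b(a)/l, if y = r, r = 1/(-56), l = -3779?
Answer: -668761467369/3280172 ≈ -2.0388e+5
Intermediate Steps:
r = -1/56 ≈ -0.017857
y = -1/56 ≈ -0.017857
a = -1/1736 (a = -1/56/31 = -1/56*1/31 = -1/1736 ≈ -0.00057604)
b(R) = -18*R
q(z) = 1/(2*z)
3398/q(-30) + b(a)/l = 3398/(((½)/(-30))) - 18*(-1/1736)/(-3779) = 3398/(((½)*(-1/30))) + (9/868)*(-1/3779) = 3398/(-1/60) - 9/3280172 = 3398*(-60) - 9/3280172 = -203880 - 9/3280172 = -668761467369/3280172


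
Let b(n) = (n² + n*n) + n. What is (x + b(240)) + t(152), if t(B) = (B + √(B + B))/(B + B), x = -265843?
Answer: -300805/2 + √19/76 ≈ -1.5040e+5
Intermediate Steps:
t(B) = (B + √2*√B)/(2*B) (t(B) = (B + √(2*B))/((2*B)) = (B + √2*√B)*(1/(2*B)) = (B + √2*√B)/(2*B))
b(n) = n + 2*n² (b(n) = (n² + n²) + n = 2*n² + n = n + 2*n²)
(x + b(240)) + t(152) = (-265843 + 240*(1 + 2*240)) + (½ + √2/(2*√152)) = (-265843 + 240*(1 + 480)) + (½ + √2*(√38/76)/2) = (-265843 + 240*481) + (½ + √19/76) = (-265843 + 115440) + (½ + √19/76) = -150403 + (½ + √19/76) = -300805/2 + √19/76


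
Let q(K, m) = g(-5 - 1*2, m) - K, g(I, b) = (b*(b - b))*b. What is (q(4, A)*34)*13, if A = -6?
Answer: -1768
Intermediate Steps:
g(I, b) = 0 (g(I, b) = (b*0)*b = 0*b = 0)
q(K, m) = -K (q(K, m) = 0 - K = -K)
(q(4, A)*34)*13 = (-1*4*34)*13 = -4*34*13 = -136*13 = -1768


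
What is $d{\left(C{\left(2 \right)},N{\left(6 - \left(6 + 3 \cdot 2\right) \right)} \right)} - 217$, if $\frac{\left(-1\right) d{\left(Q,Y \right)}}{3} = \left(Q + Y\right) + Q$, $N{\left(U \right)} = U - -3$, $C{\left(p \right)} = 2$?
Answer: $-220$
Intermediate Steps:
$N{\left(U \right)} = 3 + U$ ($N{\left(U \right)} = U + 3 = 3 + U$)
$d{\left(Q,Y \right)} = - 6 Q - 3 Y$ ($d{\left(Q,Y \right)} = - 3 \left(\left(Q + Y\right) + Q\right) = - 3 \left(Y + 2 Q\right) = - 6 Q - 3 Y$)
$d{\left(C{\left(2 \right)},N{\left(6 - \left(6 + 3 \cdot 2\right) \right)} \right)} - 217 = \left(\left(-6\right) 2 - 3 \left(3 + \left(6 - \left(6 + 3 \cdot 2\right)\right)\right)\right) - 217 = \left(-12 - 3 \left(3 + \left(6 - \left(6 + 6\right)\right)\right)\right) - 217 = \left(-12 - 3 \left(3 + \left(6 - 12\right)\right)\right) - 217 = \left(-12 - 3 \left(3 - 6\right)\right) - 217 = \left(-12 - -9\right) - 217 = \left(-12 + 9\right) - 217 = -3 - 217 = -220$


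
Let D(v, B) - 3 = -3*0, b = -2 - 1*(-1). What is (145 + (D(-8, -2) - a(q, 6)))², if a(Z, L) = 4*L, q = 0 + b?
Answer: 15376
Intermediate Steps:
b = -1 (b = -2 + 1 = -1)
D(v, B) = 3 (D(v, B) = 3 - 3*0 = 3 + 0 = 3)
q = -1 (q = 0 - 1 = -1)
(145 + (D(-8, -2) - a(q, 6)))² = (145 + (3 - 4*6))² = (145 + (3 - 1*24))² = (145 + (3 - 24))² = (145 - 21)² = 124² = 15376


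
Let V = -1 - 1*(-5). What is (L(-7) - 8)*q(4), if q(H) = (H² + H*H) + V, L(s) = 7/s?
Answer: -324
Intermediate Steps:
V = 4 (V = -1 + 5 = 4)
q(H) = 4 + 2*H² (q(H) = (H² + H*H) + 4 = (H² + H²) + 4 = 2*H² + 4 = 4 + 2*H²)
(L(-7) - 8)*q(4) = (7/(-7) - 8)*(4 + 2*4²) = (7*(-⅐) - 8)*(4 + 2*16) = (-1 - 8)*(4 + 32) = -9*36 = -324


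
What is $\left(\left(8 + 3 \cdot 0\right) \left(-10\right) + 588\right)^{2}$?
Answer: $258064$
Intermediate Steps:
$\left(\left(8 + 3 \cdot 0\right) \left(-10\right) + 588\right)^{2} = \left(\left(8 + 0\right) \left(-10\right) + 588\right)^{2} = \left(8 \left(-10\right) + 588\right)^{2} = \left(-80 + 588\right)^{2} = 508^{2} = 258064$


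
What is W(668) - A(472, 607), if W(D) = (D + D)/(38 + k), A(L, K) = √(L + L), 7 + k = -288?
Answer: -1336/257 - 4*√59 ≈ -35.923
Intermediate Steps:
k = -295 (k = -7 - 288 = -295)
A(L, K) = √2*√L (A(L, K) = √(2*L) = √2*√L)
W(D) = -2*D/257 (W(D) = (D + D)/(38 - 295) = (2*D)/(-257) = (2*D)*(-1/257) = -2*D/257)
W(668) - A(472, 607) = -2/257*668 - √2*√472 = -1336/257 - √2*2*√118 = -1336/257 - 4*√59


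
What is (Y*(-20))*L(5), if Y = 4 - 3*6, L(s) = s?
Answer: 1400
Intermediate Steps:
Y = -14 (Y = 4 - 1*18 = 4 - 18 = -14)
(Y*(-20))*L(5) = -14*(-20)*5 = 280*5 = 1400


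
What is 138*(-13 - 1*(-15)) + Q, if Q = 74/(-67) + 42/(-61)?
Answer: 1120684/4087 ≈ 274.21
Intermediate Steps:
Q = -7328/4087 (Q = 74*(-1/67) + 42*(-1/61) = -74/67 - 42/61 = -7328/4087 ≈ -1.7930)
138*(-13 - 1*(-15)) + Q = 138*(-13 - 1*(-15)) - 7328/4087 = 138*(-13 + 15) - 7328/4087 = 138*2 - 7328/4087 = 276 - 7328/4087 = 1120684/4087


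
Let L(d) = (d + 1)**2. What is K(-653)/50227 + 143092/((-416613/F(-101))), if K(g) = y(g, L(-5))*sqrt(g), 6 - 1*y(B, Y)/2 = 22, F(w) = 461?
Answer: -65965412/416613 - 32*I*sqrt(653)/50227 ≈ -158.34 - 0.016281*I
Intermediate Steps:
L(d) = (1 + d)**2
y(B, Y) = -32 (y(B, Y) = 12 - 2*22 = 12 - 44 = -32)
K(g) = -32*sqrt(g)
K(-653)/50227 + 143092/((-416613/F(-101))) = -32*I*sqrt(653)/50227 + 143092/((-416613/461)) = -32*I*sqrt(653)*(1/50227) + 143092/((-416613*1/461)) = -32*I*sqrt(653)*(1/50227) + 143092/(-416613/461) = -32*I*sqrt(653)/50227 + 143092*(-461/416613) = -32*I*sqrt(653)/50227 - 65965412/416613 = -65965412/416613 - 32*I*sqrt(653)/50227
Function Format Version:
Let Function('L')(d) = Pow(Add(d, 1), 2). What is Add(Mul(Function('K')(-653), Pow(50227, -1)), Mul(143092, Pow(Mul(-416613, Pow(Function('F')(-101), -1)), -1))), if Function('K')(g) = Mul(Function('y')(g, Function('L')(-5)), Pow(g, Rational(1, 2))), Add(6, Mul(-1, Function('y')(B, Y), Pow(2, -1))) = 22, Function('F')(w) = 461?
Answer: Add(Rational(-65965412, 416613), Mul(Rational(-32, 50227), I, Pow(653, Rational(1, 2)))) ≈ Add(-158.34, Mul(-0.016281, I))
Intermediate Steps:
Function('L')(d) = Pow(Add(1, d), 2)
Function('y')(B, Y) = -32 (Function('y')(B, Y) = Add(12, Mul(-2, 22)) = Add(12, -44) = -32)
Function('K')(g) = Mul(-32, Pow(g, Rational(1, 2)))
Add(Mul(Function('K')(-653), Pow(50227, -1)), Mul(143092, Pow(Mul(-416613, Pow(Function('F')(-101), -1)), -1))) = Add(Mul(Mul(-32, Pow(-653, Rational(1, 2))), Pow(50227, -1)), Mul(143092, Pow(Mul(-416613, Pow(461, -1)), -1))) = Add(Mul(Mul(-32, Mul(I, Pow(653, Rational(1, 2)))), Rational(1, 50227)), Mul(143092, Pow(Mul(-416613, Rational(1, 461)), -1))) = Add(Mul(Mul(-32, I, Pow(653, Rational(1, 2))), Rational(1, 50227)), Mul(143092, Pow(Rational(-416613, 461), -1))) = Add(Mul(Rational(-32, 50227), I, Pow(653, Rational(1, 2))), Mul(143092, Rational(-461, 416613))) = Add(Mul(Rational(-32, 50227), I, Pow(653, Rational(1, 2))), Rational(-65965412, 416613)) = Add(Rational(-65965412, 416613), Mul(Rational(-32, 50227), I, Pow(653, Rational(1, 2))))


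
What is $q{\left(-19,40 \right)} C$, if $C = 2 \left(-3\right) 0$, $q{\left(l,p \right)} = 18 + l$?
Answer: $0$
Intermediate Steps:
$C = 0$ ($C = \left(-6\right) 0 = 0$)
$q{\left(-19,40 \right)} C = \left(18 - 19\right) 0 = \left(-1\right) 0 = 0$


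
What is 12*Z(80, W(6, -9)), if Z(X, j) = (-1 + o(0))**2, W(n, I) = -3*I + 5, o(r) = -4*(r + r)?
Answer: 12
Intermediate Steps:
o(r) = -8*r
W(n, I) = 5 - 3*I
Z(X, j) = 1 (Z(X, j) = (-1 - 8*0)**2 = (-1 + 0)**2 = (-1)**2 = 1)
12*Z(80, W(6, -9)) = 12*1 = 12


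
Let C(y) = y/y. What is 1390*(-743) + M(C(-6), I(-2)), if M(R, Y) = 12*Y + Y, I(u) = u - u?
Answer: -1032770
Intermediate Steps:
I(u) = 0
C(y) = 1
M(R, Y) = 13*Y
1390*(-743) + M(C(-6), I(-2)) = 1390*(-743) + 13*0 = -1032770 + 0 = -1032770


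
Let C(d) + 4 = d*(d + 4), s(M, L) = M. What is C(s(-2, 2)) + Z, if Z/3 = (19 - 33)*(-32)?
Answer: 1336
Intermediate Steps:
C(d) = -4 + d*(4 + d) (C(d) = -4 + d*(d + 4) = -4 + d*(4 + d))
Z = 1344 (Z = 3*((19 - 33)*(-32)) = 3*(-14*(-32)) = 3*448 = 1344)
C(s(-2, 2)) + Z = (-4 + (-2)² + 4*(-2)) + 1344 = (-4 + 4 - 8) + 1344 = -8 + 1344 = 1336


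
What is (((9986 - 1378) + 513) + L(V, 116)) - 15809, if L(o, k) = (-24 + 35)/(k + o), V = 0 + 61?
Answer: -1183765/177 ≈ -6687.9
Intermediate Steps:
V = 61
L(o, k) = 11/(k + o)
(((9986 - 1378) + 513) + L(V, 116)) - 15809 = (((9986 - 1378) + 513) + 11/(116 + 61)) - 15809 = ((8608 + 513) + 11/177) - 15809 = (9121 + 11*(1/177)) - 15809 = (9121 + 11/177) - 15809 = 1614428/177 - 15809 = -1183765/177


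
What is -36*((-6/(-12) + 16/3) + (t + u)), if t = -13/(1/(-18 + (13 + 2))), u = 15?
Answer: -2154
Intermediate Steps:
t = 39 (t = -13/(1/(-18 + 15)) = -13/(1/(-3)) = -13/(-⅓) = -13*(-3) = 39)
-36*((-6/(-12) + 16/3) + (t + u)) = -36*((-6/(-12) + 16/3) + (39 + 15)) = -36*((-6*(-1/12) + 16*(⅓)) + 54) = -36*((½ + 16/3) + 54) = -36*(35/6 + 54) = -36*359/6 = -2154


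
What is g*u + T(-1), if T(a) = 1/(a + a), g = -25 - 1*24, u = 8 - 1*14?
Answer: 587/2 ≈ 293.50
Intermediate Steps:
u = -6 (u = 8 - 14 = -6)
g = -49 (g = -25 - 24 = -49)
T(a) = 1/(2*a)
g*u + T(-1) = -49*(-6) + (½)/(-1) = 294 + (½)*(-1) = 294 - ½ = 587/2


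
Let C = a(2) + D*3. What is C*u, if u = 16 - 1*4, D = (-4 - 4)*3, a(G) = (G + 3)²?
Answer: -564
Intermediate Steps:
a(G) = (3 + G)²
D = -24 (D = -8*3 = -24)
u = 12 (u = 16 - 4 = 12)
C = -47 (C = (3 + 2)² - 24*3 = 5² - 72 = 25 - 72 = -47)
C*u = -47*12 = -564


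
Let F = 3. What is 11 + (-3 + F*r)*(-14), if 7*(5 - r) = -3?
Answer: -175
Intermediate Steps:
r = 38/7 (r = 5 - ⅐*(-3) = 5 + 3/7 = 38/7 ≈ 5.4286)
11 + (-3 + F*r)*(-14) = 11 + (-3 + 3*(38/7))*(-14) = 11 + (-3 + 114/7)*(-14) = 11 + (93/7)*(-14) = 11 - 186 = -175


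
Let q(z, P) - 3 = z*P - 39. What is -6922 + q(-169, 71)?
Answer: -18957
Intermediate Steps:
q(z, P) = -36 + P*z (q(z, P) = 3 + (z*P - 39) = 3 + (P*z - 39) = 3 + (-39 + P*z) = -36 + P*z)
-6922 + q(-169, 71) = -6922 + (-36 + 71*(-169)) = -6922 + (-36 - 11999) = -6922 - 12035 = -18957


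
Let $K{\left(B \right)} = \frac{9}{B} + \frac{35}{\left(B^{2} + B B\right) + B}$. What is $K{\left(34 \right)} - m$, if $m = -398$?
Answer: $\frac{467182}{1173} \approx 398.28$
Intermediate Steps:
$K{\left(B \right)} = \frac{9}{B} + \frac{35}{B + 2 B^{2}}$ ($K{\left(B \right)} = \frac{9}{B} + \frac{35}{\left(B^{2} + B^{2}\right) + B} = \frac{9}{B} + \frac{35}{2 B^{2} + B} = \frac{9}{B} + \frac{35}{B + 2 B^{2}}$)
$K{\left(34 \right)} - m = \frac{2 \left(22 + 9 \cdot 34\right)}{34 \left(1 + 2 \cdot 34\right)} - -398 = 2 \cdot \frac{1}{34} \frac{1}{1 + 68} \left(22 + 306\right) + 398 = 2 \cdot \frac{1}{34} \cdot \frac{1}{69} \cdot 328 + 398 = \frac{328}{1173} + 398 = \frac{467182}{1173}$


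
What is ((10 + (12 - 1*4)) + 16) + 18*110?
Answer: 2014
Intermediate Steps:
((10 + (12 - 1*4)) + 16) + 18*110 = ((10 + (12 - 4)) + 16) + 1980 = ((10 + 8) + 16) + 1980 = (18 + 16) + 1980 = 34 + 1980 = 2014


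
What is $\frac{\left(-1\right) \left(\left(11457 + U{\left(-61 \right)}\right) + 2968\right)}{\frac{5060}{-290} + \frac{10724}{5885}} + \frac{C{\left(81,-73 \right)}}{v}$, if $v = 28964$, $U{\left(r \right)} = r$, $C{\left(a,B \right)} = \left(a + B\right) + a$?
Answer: $\frac{11833919255381}{12873600116} \approx 919.24$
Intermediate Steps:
$C{\left(a,B \right)} = B + 2 a$ ($C{\left(a,B \right)} = \left(B + a\right) + a = B + 2 a$)
$\frac{\left(-1\right) \left(\left(11457 + U{\left(-61 \right)}\right) + 2968\right)}{\frac{5060}{-290} + \frac{10724}{5885}} + \frac{C{\left(81,-73 \right)}}{v} = \frac{\left(-1\right) \left(\left(11457 - 61\right) + 2968\right)}{\frac{5060}{-290} + \frac{10724}{5885}} + \frac{-73 + 2 \cdot 81}{28964} = \frac{\left(-1\right) \left(11396 + 2968\right)}{5060 \left(- \frac{1}{290}\right) + 10724 \cdot \frac{1}{5885}} + \left(-73 + 162\right) \frac{1}{28964} = \frac{\left(-1\right) 14364}{- \frac{506}{29} + \frac{10724}{5885}} + 89 \cdot \frac{1}{28964} = - \frac{14364}{- \frac{2666814}{170665}} + \frac{89}{28964} = \left(-14364\right) \left(- \frac{170665}{2666814}\right) + \frac{89}{28964} = \frac{408572010}{444469} + \frac{89}{28964} = \frac{11833919255381}{12873600116}$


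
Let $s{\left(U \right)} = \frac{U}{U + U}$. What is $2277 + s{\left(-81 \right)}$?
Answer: $\frac{4555}{2} \approx 2277.5$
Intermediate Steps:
$s{\left(U \right)} = \frac{1}{2}$ ($s{\left(U \right)} = \frac{U}{2 U} = \frac{1}{2 U} U = \frac{1}{2}$)
$2277 + s{\left(-81 \right)} = 2277 + \frac{1}{2} = \frac{4555}{2}$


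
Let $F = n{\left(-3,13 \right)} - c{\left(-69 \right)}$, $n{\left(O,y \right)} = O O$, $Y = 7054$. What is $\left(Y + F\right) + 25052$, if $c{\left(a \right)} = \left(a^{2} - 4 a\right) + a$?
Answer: $27147$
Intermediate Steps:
$n{\left(O,y \right)} = O^{2}$
$c{\left(a \right)} = a^{2} - 3 a$
$F = -4959$ ($F = \left(-3\right)^{2} - - 69 \left(-3 - 69\right) = 9 - \left(-69\right) \left(-72\right) = 9 - 4968 = -4959$)
$\left(Y + F\right) + 25052 = \left(7054 - 4959\right) + 25052 = 2095 + 25052 = 27147$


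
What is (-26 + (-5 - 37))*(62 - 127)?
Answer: 4420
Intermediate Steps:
(-26 + (-5 - 37))*(62 - 127) = (-26 - 42)*(-65) = -68*(-65) = 4420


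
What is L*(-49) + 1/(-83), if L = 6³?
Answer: -878473/83 ≈ -10584.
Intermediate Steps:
L = 216
L*(-49) + 1/(-83) = 216*(-49) + 1/(-83) = -10584 - 1/83 = -878473/83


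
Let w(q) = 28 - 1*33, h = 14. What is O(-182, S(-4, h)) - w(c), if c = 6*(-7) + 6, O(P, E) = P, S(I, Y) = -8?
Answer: -177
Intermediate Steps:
c = -36 (c = -42 + 6 = -36)
w(q) = -5 (w(q) = 28 - 33 = -5)
O(-182, S(-4, h)) - w(c) = -182 - 1*(-5) = -182 + 5 = -177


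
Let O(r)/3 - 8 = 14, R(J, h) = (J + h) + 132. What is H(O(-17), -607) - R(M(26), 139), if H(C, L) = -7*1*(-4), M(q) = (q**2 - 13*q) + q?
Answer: -607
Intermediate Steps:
M(q) = q**2 - 12*q
R(J, h) = 132 + J + h
O(r) = 66 (O(r) = 24 + 3*14 = 24 + 42 = 66)
H(C, L) = 28 (H(C, L) = -7*(-4) = 28)
H(O(-17), -607) - R(M(26), 139) = 28 - (132 + 26*(-12 + 26) + 139) = 28 - (132 + 26*14 + 139) = 28 - (132 + 364 + 139) = 28 - 1*635 = 28 - 635 = -607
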